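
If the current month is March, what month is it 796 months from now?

July

796 − 66·12 = 4, so 796 ≡ 4 (mod 12).
March + 4 months → July.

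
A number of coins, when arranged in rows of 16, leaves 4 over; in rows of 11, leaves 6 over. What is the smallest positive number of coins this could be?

x ≡ 6 (mod 11) gives x ∈ {6, 17, 28, 39, 50, 61, 72, 83, …}.
The first of these with x mod 16 = 4 is 116.

116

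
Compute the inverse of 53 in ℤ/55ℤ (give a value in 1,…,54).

53·27 = 1431 = 26·55 + 1, so 53⁻¹ ≡ 27 (mod 55).

27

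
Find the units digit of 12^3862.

4

The units digit of 12^n cycles with period 4: 2, 4, 8, 6, …
3862 mod 4 = 2, so the last digit matches 2^2 = 4.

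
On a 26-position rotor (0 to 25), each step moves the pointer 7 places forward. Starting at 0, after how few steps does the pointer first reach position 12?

The inverse of 7 mod 26 is 15 (since 7·15 = 105 ≡ 1).
So x ≡ 15·12 = 180 ≡ 24 (mod 26).

24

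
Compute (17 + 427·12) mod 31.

427·12 = 5124.
5124 = 165·31 + 9, so 5124 mod 31 = 9.
(17 + 9) mod 31 = 26.

26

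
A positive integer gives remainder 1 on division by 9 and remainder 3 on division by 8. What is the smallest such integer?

19

x ≡ 3 (mod 8) gives x ∈ {3, 11, 19}.
The first of these with x mod 9 = 1 is 19.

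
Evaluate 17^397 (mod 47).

14

Square-and-reduce mod 47: 17^1≡17, 17^2≡7, 17^4≡2, 17^8≡4, 17^16≡16, 17^32≡21, 17^64≡18, 17^128≡42, 17^256≡25.
397 = 1 + 4 + 8 + 128 + 256, so 17^397 ≡ 17·2·4·42·25 ≡ 14 (mod 47).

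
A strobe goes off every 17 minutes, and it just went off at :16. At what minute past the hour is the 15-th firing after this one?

31

15·17 = 255.
Dividing 255 by 60 gives quotient 4 and remainder 15.
(16 + 15) mod 60 = 31.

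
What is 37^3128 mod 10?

1

Last digits of 7^n: 7, 9, 3, 1 (period 4).
3128 mod 4 = 0, so the last digit matches 7^4 = 1.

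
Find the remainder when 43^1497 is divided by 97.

By repeated squaring mod 97: 43^1≡43, 43^2≡6, 43^4≡36, 43^8≡35, 43^16≡61, 43^32≡35, 43^64≡61, 43^128≡35, 43^256≡61, 43^512≡35, 43^1024≡61.
1497 = 1 + 8 + 16 + 64 + 128 + 256 + 1024, so 43^1497 ≡ 43·35·61·61·35·61·61 ≡ 50 (mod 97).

50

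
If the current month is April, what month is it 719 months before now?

Dividing 719 by 12 gives quotient 59 and remainder 11.
April − 11 months → May.

May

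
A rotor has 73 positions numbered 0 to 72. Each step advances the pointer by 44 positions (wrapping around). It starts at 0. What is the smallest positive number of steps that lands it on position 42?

44⁻¹ ≡ 5 (mod 73) because 44·5 = 220 = 3·73 + 1.
Multiplying both sides by 5: x ≡ 5·42 = 210 ≡ 64 (mod 73).
Check: 44·64 = 2816 = 38·73 + 42.

64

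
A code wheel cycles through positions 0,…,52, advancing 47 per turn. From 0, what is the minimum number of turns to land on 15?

The inverse of 47 mod 53 is 44 (since 47·44 = 2068 ≡ 1).
So x ≡ 44·15 = 660 ≡ 24 (mod 53).
Check: 47·24 = 1128 = 21·53 + 15.

24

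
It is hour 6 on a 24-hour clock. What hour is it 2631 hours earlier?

15

2631 = 109·24 + 15, so 2631 mod 24 = 15.
(6 − 15) mod 24 = 15.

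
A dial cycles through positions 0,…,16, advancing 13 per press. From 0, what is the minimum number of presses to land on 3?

The inverse of 13 mod 17 is 4 (since 13·4 = 52 ≡ 1).
So x ≡ 4·3 = 12 ≡ 12 (mod 17).
Check: 13·12 = 156 = 9·17 + 3.

12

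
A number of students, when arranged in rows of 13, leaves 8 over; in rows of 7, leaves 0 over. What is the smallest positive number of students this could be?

21

x ≡ 0 (mod 7) gives x ∈ {0, 7, 14, 21}.
The first of these with x mod 13 = 8 is 21.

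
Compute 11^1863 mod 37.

By repeated squaring mod 37: 11^1≡11, 11^2≡10, 11^4≡26, 11^8≡10, 11^16≡26, 11^32≡10, 11^64≡26, 11^128≡10, 11^256≡26, 11^512≡10, 11^1024≡26.
Since 1863 = 1 + 2 + 4 + 64 + 256 + 512 + 1024 in binary, 11^1863 ≡ 11·10·26·26·26·10·26 ≡ 36 (mod 37).

36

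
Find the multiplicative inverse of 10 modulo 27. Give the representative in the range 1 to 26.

19

27 = 2·10 + 7
10 = 1·7 + 3
7 = 2·3 + 1
3 = 3·1 + 0
Back-substituting gives 10·19 ≡ 1 (mod 27).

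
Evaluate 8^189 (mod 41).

Successive squares of 8 mod 41: 8^1≡8, 8^2≡23, 8^4≡37, 8^8≡16, 8^16≡10, 8^32≡18, 8^64≡37, 8^128≡16.
Since 189 = 1 + 4 + 8 + 16 + 32 + 128 in binary, 8^189 ≡ 8·37·16·10·18·16 ≡ 5 (mod 41).

5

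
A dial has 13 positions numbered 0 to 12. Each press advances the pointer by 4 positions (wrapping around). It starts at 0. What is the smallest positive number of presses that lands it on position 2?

7

The inverse of 4 mod 13 is 10 (since 4·10 = 40 ≡ 1).
Multiplying both sides by 10: x ≡ 10·2 = 20 ≡ 7 (mod 13).
Check: 4·7 = 28 = 2·13 + 2.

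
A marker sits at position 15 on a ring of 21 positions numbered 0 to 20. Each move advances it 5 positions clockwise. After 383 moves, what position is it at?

19

383·5 = 1915.
Dividing 1915 by 21 gives quotient 91 and remainder 4.
(15 + 4) mod 21 = 19.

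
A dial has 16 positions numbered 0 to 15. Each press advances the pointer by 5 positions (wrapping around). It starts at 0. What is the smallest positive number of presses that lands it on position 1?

The inverse of 5 mod 16 is 13 (since 5·13 = 65 ≡ 1).
Multiplying both sides by 13: x ≡ 13·1 = 13 ≡ 13 (mod 16).

13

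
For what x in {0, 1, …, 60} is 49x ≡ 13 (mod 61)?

4

49⁻¹ ≡ 5 (mod 61) because 49·5 = 245 = 4·61 + 1.
Multiplying both sides by 5: x ≡ 5·13 = 65 ≡ 4 (mod 61).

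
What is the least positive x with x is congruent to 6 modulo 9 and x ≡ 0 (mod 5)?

x ≡ 0 (mod 5) gives x ∈ {0, 5, 10, 15}.
The first of these with x mod 9 = 6 is 15.

15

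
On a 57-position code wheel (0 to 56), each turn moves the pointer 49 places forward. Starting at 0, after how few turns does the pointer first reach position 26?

The inverse of 49 mod 57 is 7 (since 49·7 = 343 ≡ 1).
Multiplying both sides by 7: x ≡ 7·26 = 182 ≡ 11 (mod 57).
Check: 49·11 = 539 = 9·57 + 26.

11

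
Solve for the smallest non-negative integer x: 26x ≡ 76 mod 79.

9

26⁻¹ ≡ 76 (mod 79) because 26·76 = 1976 = 25·79 + 1.
So x ≡ 76·76 = 5776 ≡ 9 (mod 79).
Check: 26·9 = 234 = 2·79 + 76.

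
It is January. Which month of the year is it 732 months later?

Dividing 732 by 12 gives quotient 61 and remainder 0.
January + 0 months → January.

January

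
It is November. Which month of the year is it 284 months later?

July

284 mod 12 = 8 (since 23·12 = 276).
November + 8 months → July.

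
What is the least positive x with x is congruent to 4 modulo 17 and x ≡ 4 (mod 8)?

x ≡ 4 (mod 8) gives x ∈ {4}.
The first of these with x mod 17 = 4 is 4.

4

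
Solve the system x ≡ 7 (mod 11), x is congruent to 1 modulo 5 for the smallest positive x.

51

Since 5·9 ≡ 1 (mod 11), take x = 1 + 5·((7−1)·9 mod 11) = 1 + 5·10 = 51.
Check: 51 mod 11 = 7, 51 mod 5 = 1.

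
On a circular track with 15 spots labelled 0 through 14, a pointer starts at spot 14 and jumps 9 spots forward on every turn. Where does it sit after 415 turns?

14

415·9 = 3735.
Dividing 3735 by 15 gives quotient 249 and remainder 0.
(14 + 0) mod 15 = 14.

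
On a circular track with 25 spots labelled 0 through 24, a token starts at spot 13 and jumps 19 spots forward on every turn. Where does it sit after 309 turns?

309·19 = 5871.
Dividing 5871 by 25 gives quotient 234 and remainder 21.
(13 + 21) mod 25 = 9.

9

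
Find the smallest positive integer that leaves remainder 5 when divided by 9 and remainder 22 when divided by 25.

122

x ≡ 5 (mod 9) gives x ∈ {5, 14, 23, 32, 41, 50, 59, 68, …}.
The first of these with x mod 25 = 22 is 122.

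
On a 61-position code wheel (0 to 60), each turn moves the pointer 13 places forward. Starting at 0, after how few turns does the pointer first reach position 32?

13⁻¹ ≡ 47 (mod 61) because 13·47 = 611 = 10·61 + 1.
Multiplying both sides by 47: x ≡ 47·32 = 1504 ≡ 40 (mod 61).

40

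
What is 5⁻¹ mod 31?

5·25 = 125 = 4·31 + 1, so 5⁻¹ ≡ 25 (mod 31).

25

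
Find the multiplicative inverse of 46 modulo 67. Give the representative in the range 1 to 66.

51

46·51 = 2346 = 35·67 + 1, so 46⁻¹ ≡ 51 (mod 67).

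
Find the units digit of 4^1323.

4

Powers of 4 mod 10 repeat with period 2: 4, 6.
1323 leaves remainder 1 on division by 2, so 4^1323 ends in 4.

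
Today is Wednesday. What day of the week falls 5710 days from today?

Monday

5710 − 815·7 = 5, so 5710 ≡ 5 (mod 7).
Wednesday + 5 days → Monday.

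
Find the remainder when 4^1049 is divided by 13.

10

By repeated squaring mod 13: 4^1≡4, 4^2≡3, 4^4≡9, 4^8≡3, 4^16≡9, 4^32≡3, 4^64≡9, 4^128≡3, 4^256≡9, 4^512≡3, 4^1024≡9.
1049 = 1 + 8 + 16 + 1024, so 4^1049 ≡ 4·3·9·9 ≡ 10 (mod 13).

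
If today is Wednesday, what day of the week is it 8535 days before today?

Monday

8535 mod 7 = 2 (since 1219·7 = 8533).
Wednesday − 2 days → Monday.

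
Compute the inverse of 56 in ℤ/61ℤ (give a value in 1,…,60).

12

56·12 = 672 = 11·61 + 1, so 56⁻¹ ≡ 12 (mod 61).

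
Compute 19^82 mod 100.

Successive squares of 19 mod 100: 19^1≡19, 19^2≡61, 19^4≡21, 19^8≡41, 19^16≡81, 19^32≡61, 19^64≡21.
82 = 2 + 16 + 64, so 19^82 ≡ 61·81·21 ≡ 61 (mod 100).

61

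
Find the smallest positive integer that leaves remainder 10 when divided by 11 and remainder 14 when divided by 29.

Since 29·8 ≡ 1 (mod 11), take x = 14 + 29·((10−14)·8 mod 11) = 14 + 29·1 = 43.
Check: 43 mod 11 = 10, 43 mod 29 = 14.

43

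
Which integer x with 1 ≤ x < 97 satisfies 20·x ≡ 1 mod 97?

20·34 = 680 = 7·97 + 1, so 20⁻¹ ≡ 34 (mod 97).

34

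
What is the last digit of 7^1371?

3

The units digit of 7^n cycles with period 4: 7, 9, 3, 1, …
1371 mod 4 = 3, so the last digit matches 7^3 = 3.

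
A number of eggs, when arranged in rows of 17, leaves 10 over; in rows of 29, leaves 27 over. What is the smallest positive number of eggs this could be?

x ≡ 10 (mod 17) gives x ∈ {10, 27}.
The first of these with x mod 29 = 27 is 27.

27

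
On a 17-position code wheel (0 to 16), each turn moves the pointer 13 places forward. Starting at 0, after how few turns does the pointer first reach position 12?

14

The inverse of 13 mod 17 is 4 (since 13·4 = 52 ≡ 1).
So x ≡ 4·12 = 48 ≡ 14 (mod 17).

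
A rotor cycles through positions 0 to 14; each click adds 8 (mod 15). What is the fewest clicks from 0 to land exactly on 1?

2

15 = 1·8 + 7
8 = 1·7 + 1
7 = 7·1 + 0
Back-substituting gives 8·2 ≡ 1 (mod 15).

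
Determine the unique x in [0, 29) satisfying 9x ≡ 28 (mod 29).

9⁻¹ ≡ 13 (mod 29) because 9·13 = 117 = 4·29 + 1.
Multiplying both sides by 13: x ≡ 13·28 = 364 ≡ 16 (mod 29).
Check: 9·16 = 144 = 4·29 + 28.

16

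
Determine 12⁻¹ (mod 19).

12·8 = 96 = 5·19 + 1, so 12⁻¹ ≡ 8 (mod 19).

8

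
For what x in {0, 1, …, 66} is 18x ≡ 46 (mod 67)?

The inverse of 18 mod 67 is 41 (since 18·41 = 738 ≡ 1).
So x ≡ 41·46 = 1886 ≡ 10 (mod 67).

10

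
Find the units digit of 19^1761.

9

The units digit of 19^n cycles with period 2: 9, 1, …
1761 leaves remainder 1 on division by 2, so 19^1761 ends in 9.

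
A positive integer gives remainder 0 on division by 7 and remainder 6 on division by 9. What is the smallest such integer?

42

x ≡ 0 (mod 7) gives x ∈ {0, 7, 14, 21, 28, 35, 42}.
The first of these with x mod 9 = 6 is 42.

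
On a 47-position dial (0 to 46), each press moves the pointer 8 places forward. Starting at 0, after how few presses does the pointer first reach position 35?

8⁻¹ ≡ 6 (mod 47) because 8·6 = 48 = 1·47 + 1.
So x ≡ 6·35 = 210 ≡ 22 (mod 47).
Check: 8·22 = 176 = 3·47 + 35.

22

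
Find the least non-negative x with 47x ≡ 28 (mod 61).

47⁻¹ ≡ 13 (mod 61) because 47·13 = 611 = 10·61 + 1.
Multiplying both sides by 13: x ≡ 13·28 = 364 ≡ 59 (mod 61).

59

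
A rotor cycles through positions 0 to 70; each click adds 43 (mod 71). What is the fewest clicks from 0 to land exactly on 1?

38

71 = 1·43 + 28
43 = 1·28 + 15
28 = 1·15 + 13
15 = 1·13 + 2
13 = 6·2 + 1
2 = 2·1 + 0
Back-substituting gives 43·38 ≡ 1 (mod 71).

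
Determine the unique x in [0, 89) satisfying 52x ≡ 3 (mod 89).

The inverse of 52 mod 89 is 12 (since 52·12 = 624 ≡ 1).
Multiplying both sides by 12: x ≡ 12·3 = 36 ≡ 36 (mod 89).

36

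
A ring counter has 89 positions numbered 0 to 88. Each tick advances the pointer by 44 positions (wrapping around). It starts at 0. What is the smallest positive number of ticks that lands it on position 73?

44⁻¹ ≡ 87 (mod 89) because 44·87 = 3828 = 43·89 + 1.
Multiplying both sides by 87: x ≡ 87·73 = 6351 ≡ 32 (mod 89).

32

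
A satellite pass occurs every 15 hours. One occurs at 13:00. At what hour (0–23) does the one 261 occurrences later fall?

261·15 = 3915.
3915 = 163·24 + 3, so 3915 mod 24 = 3.
(13 + 3) mod 24 = 16.

16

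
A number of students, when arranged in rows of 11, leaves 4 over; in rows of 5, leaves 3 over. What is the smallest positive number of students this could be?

x ≡ 3 (mod 5) gives x ∈ {3, 8, 13, 18, 23, 28, 33, 38, …}.
The first of these with x mod 11 = 4 is 48.

48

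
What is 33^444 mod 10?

1

Powers of 3 mod 10 repeat with period 4: 3, 9, 7, 1.
444 mod 4 = 0, so the last digit matches 3^4 = 1.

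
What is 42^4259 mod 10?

8

Last digits of 2^n: 2, 4, 8, 6 (period 4).
4259 mod 4 = 3, so the last digit matches 2^3 = 8.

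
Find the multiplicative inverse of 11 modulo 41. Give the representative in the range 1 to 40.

15

41 = 3·11 + 8
11 = 1·8 + 3
8 = 2·3 + 2
3 = 1·2 + 1
2 = 2·1 + 0
Back-substituting gives 11·15 ≡ 1 (mod 41).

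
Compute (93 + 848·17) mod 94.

848·17 = 14416.
14416 = 153·94 + 34, so 14416 mod 94 = 34.
(93 + 34) mod 94 = 33.

33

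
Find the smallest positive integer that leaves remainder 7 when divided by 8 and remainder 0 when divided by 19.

95

x ≡ 7 (mod 8) gives x ∈ {7, 15, 23, 31, 39, 47, 55, 63, …}.
The first of these with x mod 19 = 0 is 95.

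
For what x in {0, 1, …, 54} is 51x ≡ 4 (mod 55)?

54

51⁻¹ ≡ 41 (mod 55) because 51·41 = 2091 = 38·55 + 1.
So x ≡ 41·4 = 164 ≡ 54 (mod 55).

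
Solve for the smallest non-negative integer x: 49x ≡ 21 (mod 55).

49⁻¹ ≡ 9 (mod 55) because 49·9 = 441 = 8·55 + 1.
Multiplying both sides by 9: x ≡ 9·21 = 189 ≡ 24 (mod 55).
Check: 49·24 = 1176 = 21·55 + 21.

24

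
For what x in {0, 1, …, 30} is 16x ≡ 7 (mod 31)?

The inverse of 16 mod 31 is 2 (since 16·2 = 32 ≡ 1).
Multiplying both sides by 2: x ≡ 2·7 = 14 ≡ 14 (mod 31).
Check: 16·14 = 224 = 7·31 + 7.

14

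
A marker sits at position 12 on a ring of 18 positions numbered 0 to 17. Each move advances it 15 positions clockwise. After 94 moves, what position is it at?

94·15 = 1410.
1410 mod 18 = 6 (since 78·18 = 1404).
(12 + 6) mod 18 = 0.

0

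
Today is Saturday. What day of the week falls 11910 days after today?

11910 mod 7 = 3 (since 1701·7 = 11907).
Saturday + 3 days → Tuesday.

Tuesday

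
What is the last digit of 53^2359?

7

The units digit of 53^n cycles with period 4: 3, 9, 7, 1, …
2359 mod 4 = 3, so the last digit matches 3^3 = 7.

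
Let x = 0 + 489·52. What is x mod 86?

58

489·52 = 25428.
25428 mod 86 = 58 (since 295·86 = 25370).
(0 + 58) mod 86 = 58.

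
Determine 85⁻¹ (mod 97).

97 = 1·85 + 12
85 = 7·12 + 1
12 = 12·1 + 0
Back-substituting gives 85·8 ≡ 1 (mod 97).

8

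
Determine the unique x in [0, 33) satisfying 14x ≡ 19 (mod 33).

The inverse of 14 mod 33 is 26 (since 14·26 = 364 ≡ 1).
So x ≡ 26·19 = 494 ≡ 32 (mod 33).
Check: 14·32 = 448 = 13·33 + 19.

32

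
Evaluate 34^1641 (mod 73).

Square-and-reduce mod 73: 34^1≡34, 34^2≡61, 34^4≡71, 34^8≡4, 34^16≡16, 34^32≡37, 34^64≡55, 34^128≡32, 34^256≡2, 34^512≡4, 34^1024≡16.
1641 = 1 + 8 + 32 + 64 + 512 + 1024, so 34^1641 ≡ 34·4·37·55·4·16 ≡ 66 (mod 73).

66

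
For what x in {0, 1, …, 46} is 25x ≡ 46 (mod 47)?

25⁻¹ ≡ 32 (mod 47) because 25·32 = 800 = 17·47 + 1.
So x ≡ 32·46 = 1472 ≡ 15 (mod 47).

15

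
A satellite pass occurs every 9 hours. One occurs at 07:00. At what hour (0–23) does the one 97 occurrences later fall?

97·9 = 873.
873 = 36·24 + 9, so 873 mod 24 = 9.
(7 + 9) mod 24 = 16.

16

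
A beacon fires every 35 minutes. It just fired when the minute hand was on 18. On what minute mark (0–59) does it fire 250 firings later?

8

250·35 = 8750.
Dividing 8750 by 60 gives quotient 145 and remainder 50.
(18 + 50) mod 60 = 8.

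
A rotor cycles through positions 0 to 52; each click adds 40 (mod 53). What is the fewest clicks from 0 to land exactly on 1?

40·4 = 160 = 3·53 + 1, so 40⁻¹ ≡ 4 (mod 53).

4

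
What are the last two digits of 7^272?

01

Square-and-reduce mod 100: 7^1≡7, 7^2≡49, 7^4≡1, 7^8≡1, 7^16≡1, 7^32≡1, 7^64≡1, 7^128≡1, 7^256≡1.
Since 272 = 16 + 256 in binary, 7^272 ≡ 1·1 ≡ 1 (mod 100).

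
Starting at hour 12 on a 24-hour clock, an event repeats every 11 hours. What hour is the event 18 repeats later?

18

18·11 = 198.
198 mod 24 = 6 (since 8·24 = 192).
(12 + 6) mod 24 = 18.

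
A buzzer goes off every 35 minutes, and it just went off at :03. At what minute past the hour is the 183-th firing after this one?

48

183·35 = 6405.
6405 = 106·60 + 45, so 6405 mod 60 = 45.
(3 + 45) mod 60 = 48.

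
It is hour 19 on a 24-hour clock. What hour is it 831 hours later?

831 − 34·24 = 15, so 831 ≡ 15 (mod 24).
(19 + 15) mod 24 = 10.

10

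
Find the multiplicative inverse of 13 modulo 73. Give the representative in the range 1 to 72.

45

73 = 5·13 + 8
13 = 1·8 + 5
8 = 1·5 + 3
5 = 1·3 + 2
3 = 1·2 + 1
2 = 2·1 + 0
Back-substituting gives 13·45 ≡ 1 (mod 73).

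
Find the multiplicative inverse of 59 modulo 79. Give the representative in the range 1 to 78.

59·75 = 4425 = 56·79 + 1, so 59⁻¹ ≡ 75 (mod 79).

75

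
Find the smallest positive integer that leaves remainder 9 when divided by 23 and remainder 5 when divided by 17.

Since 17·19 ≡ 1 (mod 23), take x = 5 + 17·((9−5)·19 mod 23) = 5 + 17·7 = 124.
Check: 124 mod 23 = 9, 124 mod 17 = 5.

124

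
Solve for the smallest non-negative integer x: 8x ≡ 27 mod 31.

8⁻¹ ≡ 4 (mod 31) because 8·4 = 32 = 1·31 + 1.
So x ≡ 4·27 = 108 ≡ 15 (mod 31).

15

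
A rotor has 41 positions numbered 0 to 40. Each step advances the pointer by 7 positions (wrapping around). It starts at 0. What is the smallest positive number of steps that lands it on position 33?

7⁻¹ ≡ 6 (mod 41) because 7·6 = 42 = 1·41 + 1.
So x ≡ 6·33 = 198 ≡ 34 (mod 41).

34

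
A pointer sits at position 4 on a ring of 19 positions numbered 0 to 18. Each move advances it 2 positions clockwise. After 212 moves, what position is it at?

212·2 = 424.
424 mod 19 = 6 (since 22·19 = 418).
(4 + 6) mod 19 = 10.

10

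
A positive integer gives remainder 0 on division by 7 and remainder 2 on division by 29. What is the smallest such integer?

x ≡ 0 (mod 7) gives x ∈ {0, 7, 14, 21, 28, 35, 42, 49, …}.
The first of these with x mod 29 = 2 is 147.

147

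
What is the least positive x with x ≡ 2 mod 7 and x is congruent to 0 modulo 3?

x ≡ 0 (mod 3) gives x ∈ {0, 3, 6, 9}.
The first of these with x mod 7 = 2 is 9.

9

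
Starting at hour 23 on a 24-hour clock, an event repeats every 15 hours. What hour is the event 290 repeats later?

290·15 = 4350.
Dividing 4350 by 24 gives quotient 181 and remainder 6.
(23 + 6) mod 24 = 5.

5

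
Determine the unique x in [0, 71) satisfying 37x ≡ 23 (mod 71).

The inverse of 37 mod 71 is 48 (since 37·48 = 1776 ≡ 1).
So x ≡ 48·23 = 1104 ≡ 39 (mod 71).

39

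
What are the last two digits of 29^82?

41

By repeated squaring mod 100: 29^1≡29, 29^2≡41, 29^4≡81, 29^8≡61, 29^16≡21, 29^32≡41, 29^64≡81.
82 = 2 + 16 + 64, so 29^82 ≡ 41·21·81 ≡ 41 (mod 100).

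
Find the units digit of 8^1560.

Last digits of 8^n: 8, 4, 2, 6 (period 4).
1560 mod 4 = 0, so the last digit matches 8^4 = 6.

6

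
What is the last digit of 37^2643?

3

Powers of 7 mod 10 repeat with period 4: 7, 9, 3, 1.
2643 mod 4 = 3, so the last digit matches 7^3 = 3.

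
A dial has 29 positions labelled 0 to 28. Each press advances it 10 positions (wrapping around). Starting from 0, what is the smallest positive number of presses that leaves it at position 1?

3

29 = 2·10 + 9
10 = 1·9 + 1
9 = 9·1 + 0
Back-substituting gives 10·3 ≡ 1 (mod 29).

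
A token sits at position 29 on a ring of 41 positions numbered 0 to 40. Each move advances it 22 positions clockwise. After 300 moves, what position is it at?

28

300·22 = 6600.
6600 mod 41 = 40 (since 160·41 = 6560).
(29 + 40) mod 41 = 28.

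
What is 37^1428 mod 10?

Powers of 7 mod 10 repeat with period 4: 7, 9, 3, 1.
1428 leaves remainder 0 on division by 4, so 37^1428 ends in 1.

1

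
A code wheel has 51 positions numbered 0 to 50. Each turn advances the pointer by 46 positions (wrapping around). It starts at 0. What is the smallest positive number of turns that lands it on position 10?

49

The inverse of 46 mod 51 is 10 (since 46·10 = 460 ≡ 1).
Multiplying both sides by 10: x ≡ 10·10 = 100 ≡ 49 (mod 51).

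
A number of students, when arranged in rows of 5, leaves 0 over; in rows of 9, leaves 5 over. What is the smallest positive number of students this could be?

Since 9·4 ≡ 1 (mod 5), take x = 5 + 9·((0−5)·4 mod 5) = 5 + 9·0 = 5.
Check: 5 mod 5 = 0, 5 mod 9 = 5.

5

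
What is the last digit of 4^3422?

6

The units digit of 4^n cycles with period 2: 4, 6, …
3422 mod 2 = 0, so the last digit matches 4^2 = 6.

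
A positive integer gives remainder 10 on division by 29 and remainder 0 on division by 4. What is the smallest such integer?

68

Since 4·22 ≡ 1 (mod 29), take x = 0 + 4·((10−0)·22 mod 29) = 0 + 4·17 = 68.
Check: 68 mod 29 = 10, 68 mod 4 = 0.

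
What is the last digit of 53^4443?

7

Last digits of 3^n: 3, 9, 7, 1 (period 4).
4443 mod 4 = 3, so the last digit matches 3^3 = 7.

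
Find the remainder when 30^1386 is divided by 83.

Square-and-reduce mod 83: 30^1≡30, 30^2≡70, 30^4≡3, 30^8≡9, 30^16≡81, 30^32≡4, 30^64≡16, 30^128≡7, 30^256≡49, 30^512≡77, 30^1024≡36.
Since 1386 = 2 + 8 + 32 + 64 + 256 + 1024 in binary, 30^1386 ≡ 70·9·4·16·49·36 ≡ 37 (mod 83).

37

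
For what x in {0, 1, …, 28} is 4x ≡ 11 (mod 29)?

4⁻¹ ≡ 22 (mod 29) because 4·22 = 88 = 3·29 + 1.
So x ≡ 22·11 = 242 ≡ 10 (mod 29).

10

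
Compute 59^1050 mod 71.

By repeated squaring mod 71: 59^1≡59, 59^2≡2, 59^4≡4, 59^8≡16, 59^16≡43, 59^32≡3, 59^64≡9, 59^128≡10, 59^256≡29, 59^512≡60, 59^1024≡50.
1050 = 2 + 8 + 16 + 1024, so 59^1050 ≡ 2·16·43·50 ≡ 1 (mod 71).

1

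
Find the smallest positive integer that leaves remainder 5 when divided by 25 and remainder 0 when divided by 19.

Since 19·4 ≡ 1 (mod 25), take x = 0 + 19·((5−0)·4 mod 25) = 0 + 19·20 = 380.
Check: 380 mod 25 = 5, 380 mod 19 = 0.

380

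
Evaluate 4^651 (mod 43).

1

Square-and-reduce mod 43: 4^1≡4, 4^2≡16, 4^4≡41, 4^8≡4, 4^16≡16, 4^32≡41, 4^64≡4, 4^128≡16, 4^256≡41, 4^512≡4.
Since 651 = 1 + 2 + 8 + 128 + 512 in binary, 4^651 ≡ 4·16·4·16·4 ≡ 1 (mod 43).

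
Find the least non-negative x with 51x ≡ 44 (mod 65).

51⁻¹ ≡ 51 (mod 65) because 51·51 = 2601 = 40·65 + 1.
Multiplying both sides by 51: x ≡ 51·44 = 2244 ≡ 34 (mod 65).
Check: 51·34 = 1734 = 26·65 + 44.

34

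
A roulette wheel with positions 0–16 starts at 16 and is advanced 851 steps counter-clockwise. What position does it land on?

851 − 50·17 = 1, so 851 ≡ 1 (mod 17).
(16 − 1) mod 17 = 15.

15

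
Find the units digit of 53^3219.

Powers of 3 mod 10 repeat with period 4: 3, 9, 7, 1.
3219 leaves remainder 3 on division by 4, so 53^3219 ends in 7.

7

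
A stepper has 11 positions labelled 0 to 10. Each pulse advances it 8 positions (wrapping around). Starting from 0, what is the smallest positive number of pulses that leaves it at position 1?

7

8·7 = 56 = 5·11 + 1, so 8⁻¹ ≡ 7 (mod 11).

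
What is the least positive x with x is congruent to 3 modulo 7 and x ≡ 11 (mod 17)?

Since 17·5 ≡ 1 (mod 7), take x = 11 + 17·((3−11)·5 mod 7) = 11 + 17·2 = 45.
Check: 45 mod 7 = 3, 45 mod 17 = 11.

45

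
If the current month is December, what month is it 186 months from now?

Dividing 186 by 12 gives quotient 15 and remainder 6.
December + 6 months → June.

June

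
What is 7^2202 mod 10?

9

Last digits of 7^n: 7, 9, 3, 1 (period 4).
2202 leaves remainder 2 on division by 4, so 7^2202 ends in 9.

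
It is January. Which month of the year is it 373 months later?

373 mod 12 = 1 (since 31·12 = 372).
January + 1 month → February.

February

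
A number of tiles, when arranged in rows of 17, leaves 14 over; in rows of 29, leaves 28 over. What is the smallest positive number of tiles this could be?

405

Since 29·10 ≡ 1 (mod 17), take x = 28 + 29·((14−28)·10 mod 17) = 28 + 29·13 = 405.
Check: 405 mod 17 = 14, 405 mod 29 = 28.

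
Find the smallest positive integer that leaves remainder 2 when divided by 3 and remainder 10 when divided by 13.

23

x ≡ 2 (mod 3) gives x ∈ {2, 5, 8, 11, 14, 17, 20, 23}.
The first of these with x mod 13 = 10 is 23.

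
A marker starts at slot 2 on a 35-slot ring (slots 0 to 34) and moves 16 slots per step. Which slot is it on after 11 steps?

11·16 = 176.
Dividing 176 by 35 gives quotient 5 and remainder 1.
(2 + 1) mod 35 = 3.

3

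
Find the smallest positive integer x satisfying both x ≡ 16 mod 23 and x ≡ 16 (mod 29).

16

x ≡ 16 (mod 23) gives x ∈ {16}.
The first of these with x mod 29 = 16 is 16.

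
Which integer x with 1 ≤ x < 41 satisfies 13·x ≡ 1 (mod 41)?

19

41 = 3·13 + 2
13 = 6·2 + 1
2 = 2·1 + 0
Back-substituting gives 13·19 ≡ 1 (mod 41).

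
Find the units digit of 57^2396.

Powers of 7 mod 10 repeat with period 4: 7, 9, 3, 1.
2396 mod 4 = 0, so the last digit matches 7^4 = 1.

1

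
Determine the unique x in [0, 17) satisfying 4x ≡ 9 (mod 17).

15

The inverse of 4 mod 17 is 13 (since 4·13 = 52 ≡ 1).
Multiplying both sides by 13: x ≡ 13·9 = 117 ≡ 15 (mod 17).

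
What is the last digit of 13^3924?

The units digit of 13^n cycles with period 4: 3, 9, 7, 1, …
3924 mod 4 = 0, so the last digit matches 3^4 = 1.

1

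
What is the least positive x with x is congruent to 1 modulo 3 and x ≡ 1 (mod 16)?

1

Since 16·1 ≡ 1 (mod 3), take x = 1 + 16·((1−1)·1 mod 3) = 1 + 16·0 = 1.
Check: 1 mod 3 = 1, 1 mod 16 = 1.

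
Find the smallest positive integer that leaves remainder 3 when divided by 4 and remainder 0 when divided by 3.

3

x ≡ 0 (mod 3) gives x ∈ {0, 3}.
The first of these with x mod 4 = 3 is 3.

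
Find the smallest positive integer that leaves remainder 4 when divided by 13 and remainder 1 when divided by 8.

17

x ≡ 1 (mod 8) gives x ∈ {1, 9, 17}.
The first of these with x mod 13 = 4 is 17.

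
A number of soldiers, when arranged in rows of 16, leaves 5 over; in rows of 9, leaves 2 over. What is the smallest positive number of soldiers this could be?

x ≡ 2 (mod 9) gives x ∈ {2, 11, 20, 29, 38, 47, 56, 65, …}.
The first of these with x mod 16 = 5 is 101.

101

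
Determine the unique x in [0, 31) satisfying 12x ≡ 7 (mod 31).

29

12⁻¹ ≡ 13 (mod 31) because 12·13 = 156 = 5·31 + 1.
So x ≡ 13·7 = 91 ≡ 29 (mod 31).
Check: 12·29 = 348 = 11·31 + 7.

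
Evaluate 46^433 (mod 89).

By repeated squaring mod 89: 46^1≡46, 46^2≡69, 46^4≡44, 46^8≡67, 46^16≡39, 46^32≡8, 46^64≡64, 46^128≡2, 46^256≡4.
Since 433 = 1 + 16 + 32 + 128 + 256 in binary, 46^433 ≡ 46·39·8·2·4 ≡ 6 (mod 89).

6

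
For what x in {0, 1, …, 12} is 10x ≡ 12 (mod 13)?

The inverse of 10 mod 13 is 4 (since 10·4 = 40 ≡ 1).
So x ≡ 4·12 = 48 ≡ 9 (mod 13).

9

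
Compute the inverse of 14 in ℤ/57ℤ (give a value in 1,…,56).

14·53 = 742 = 13·57 + 1, so 14⁻¹ ≡ 53 (mod 57).

53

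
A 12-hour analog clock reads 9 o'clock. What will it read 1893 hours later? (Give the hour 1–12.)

6

1893 mod 12 = 9 (since 157·12 = 1884).
9 + 9 → 6 on a 12-hour dial.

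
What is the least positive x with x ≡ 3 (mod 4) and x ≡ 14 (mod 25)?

x ≡ 3 (mod 4) gives x ∈ {3, 7, 11, 15, 19, 23, 27, 31, …}.
The first of these with x mod 25 = 14 is 39.

39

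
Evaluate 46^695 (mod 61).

14

Square-and-reduce mod 61: 46^1≡46, 46^2≡42, 46^4≡56, 46^8≡25, 46^16≡15, 46^32≡42, 46^64≡56, 46^128≡25, 46^256≡15, 46^512≡42.
695 = 1 + 2 + 4 + 16 + 32 + 128 + 512, so 46^695 ≡ 46·42·56·15·42·25·42 ≡ 14 (mod 61).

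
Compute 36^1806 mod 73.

Successive squares of 36 mod 73: 36^1≡36, 36^2≡55, 36^4≡32, 36^8≡2, 36^16≡4, 36^32≡16, 36^64≡37, 36^128≡55, 36^256≡32, 36^512≡2, 36^1024≡4.
1806 = 2 + 4 + 8 + 256 + 512 + 1024, so 36^1806 ≡ 55·32·2·32·2·4 ≡ 8 (mod 73).

8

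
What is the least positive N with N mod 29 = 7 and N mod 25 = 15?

x ≡ 15 (mod 25) gives x ∈ {15, 40, 65}.
The first of these with x mod 29 = 7 is 65.

65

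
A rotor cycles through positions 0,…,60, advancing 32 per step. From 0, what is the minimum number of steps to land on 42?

28

The inverse of 32 mod 61 is 21 (since 32·21 = 672 ≡ 1).
Multiplying both sides by 21: x ≡ 21·42 = 882 ≡ 28 (mod 61).
Check: 32·28 = 896 = 14·61 + 42.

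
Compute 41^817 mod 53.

Successive squares of 41 mod 53: 41^1≡41, 41^2≡38, 41^4≡13, 41^8≡10, 41^16≡47, 41^32≡36, 41^64≡24, 41^128≡46, 41^256≡49, 41^512≡16.
Since 817 = 1 + 16 + 32 + 256 + 512 in binary, 41^817 ≡ 41·47·36·49·16 ≡ 2 (mod 53).

2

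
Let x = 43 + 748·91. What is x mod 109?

748·91 = 68068.
68068 − 624·109 = 52, so 68068 ≡ 52 (mod 109).
(43 + 52) mod 109 = 95.

95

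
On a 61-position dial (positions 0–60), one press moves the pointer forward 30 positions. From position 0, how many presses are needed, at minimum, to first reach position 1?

61 = 2·30 + 1
30 = 30·1 + 0
Back-substituting gives 30·59 ≡ 1 (mod 61).

59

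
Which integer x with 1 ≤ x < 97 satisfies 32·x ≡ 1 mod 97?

94

97 = 3·32 + 1
32 = 32·1 + 0
Back-substituting gives 32·94 ≡ 1 (mod 97).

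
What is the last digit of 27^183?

Last digits of 7^n: 7, 9, 3, 1 (period 4).
183 leaves remainder 3 on division by 4, so 27^183 ends in 3.

3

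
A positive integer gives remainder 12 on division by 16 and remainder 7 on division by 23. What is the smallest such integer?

76

x ≡ 12 (mod 16) gives x ∈ {12, 28, 44, 60, 76}.
The first of these with x mod 23 = 7 is 76.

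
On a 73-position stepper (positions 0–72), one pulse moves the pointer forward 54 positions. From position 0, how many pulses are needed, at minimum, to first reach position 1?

23

54·23 = 1242 = 17·73 + 1, so 54⁻¹ ≡ 23 (mod 73).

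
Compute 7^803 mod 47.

24

By repeated squaring mod 47: 7^1≡7, 7^2≡2, 7^4≡4, 7^8≡16, 7^16≡21, 7^32≡18, 7^64≡42, 7^128≡25, 7^256≡14, 7^512≡8.
Since 803 = 1 + 2 + 32 + 256 + 512 in binary, 7^803 ≡ 7·2·18·14·8 ≡ 24 (mod 47).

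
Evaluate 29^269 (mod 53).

By repeated squaring mod 53: 29^1≡29, 29^2≡46, 29^4≡49, 29^8≡16, 29^16≡44, 29^32≡28, 29^64≡42, 29^128≡15, 29^256≡13.
269 = 1 + 4 + 8 + 256, so 29^269 ≡ 29·49·16·13 ≡ 40 (mod 53).

40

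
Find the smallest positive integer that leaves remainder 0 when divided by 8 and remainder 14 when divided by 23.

x ≡ 0 (mod 8) gives x ∈ {0, 8, 16, 24, 32, 40, 48, 56, …}.
The first of these with x mod 23 = 14 is 152.

152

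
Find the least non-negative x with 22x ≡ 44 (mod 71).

The inverse of 22 mod 71 is 42 (since 22·42 = 924 ≡ 1).
Multiplying both sides by 42: x ≡ 42·44 = 1848 ≡ 2 (mod 71).

2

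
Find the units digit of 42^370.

4

The units digit of 42^n cycles with period 4: 2, 4, 8, 6, …
370 mod 4 = 2, so the last digit matches 2^2 = 4.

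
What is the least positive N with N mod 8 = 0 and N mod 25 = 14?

Since 25·1 ≡ 1 (mod 8), take x = 14 + 25·((0−14)·1 mod 8) = 14 + 25·2 = 64.
Check: 64 mod 8 = 0, 64 mod 25 = 14.

64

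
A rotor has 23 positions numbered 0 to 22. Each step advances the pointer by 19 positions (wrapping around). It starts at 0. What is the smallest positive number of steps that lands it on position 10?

9

The inverse of 19 mod 23 is 17 (since 19·17 = 323 ≡ 1).
Multiplying both sides by 17: x ≡ 17·10 = 170 ≡ 9 (mod 23).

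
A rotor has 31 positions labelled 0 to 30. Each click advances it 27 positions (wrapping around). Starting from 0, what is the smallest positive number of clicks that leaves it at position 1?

27·23 = 621 = 20·31 + 1, so 27⁻¹ ≡ 23 (mod 31).

23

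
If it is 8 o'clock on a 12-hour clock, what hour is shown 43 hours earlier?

1

Dividing 43 by 12 gives quotient 3 and remainder 7.
8 − 7 → 1 on a 12-hour dial.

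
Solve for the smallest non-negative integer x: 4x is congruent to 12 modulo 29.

3

4⁻¹ ≡ 22 (mod 29) because 4·22 = 88 = 3·29 + 1.
Multiplying both sides by 22: x ≡ 22·12 = 264 ≡ 3 (mod 29).
Check: 4·3 = 12 = 0·29 + 12.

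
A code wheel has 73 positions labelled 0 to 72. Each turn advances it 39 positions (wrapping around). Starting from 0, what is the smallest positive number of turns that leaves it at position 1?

39·15 = 585 = 8·73 + 1, so 39⁻¹ ≡ 15 (mod 73).

15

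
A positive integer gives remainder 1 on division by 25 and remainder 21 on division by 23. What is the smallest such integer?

251

Since 23·12 ≡ 1 (mod 25), take x = 21 + 23·((1−21)·12 mod 25) = 21 + 23·10 = 251.
Check: 251 mod 25 = 1, 251 mod 23 = 21.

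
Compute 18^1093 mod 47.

By repeated squaring mod 47: 18^1≡18, 18^2≡42, 18^4≡25, 18^8≡14, 18^16≡8, 18^32≡17, 18^64≡7, 18^128≡2, 18^256≡4, 18^512≡16, 18^1024≡21.
1093 = 1 + 4 + 64 + 1024, so 18^1093 ≡ 18·25·7·21 ≡ 21 (mod 47).

21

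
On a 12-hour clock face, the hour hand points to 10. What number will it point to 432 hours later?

432 mod 12 = 0 (since 36·12 = 432).
10 + 0 → 10 on a 12-hour dial.

10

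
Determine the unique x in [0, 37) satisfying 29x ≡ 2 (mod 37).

9

29⁻¹ ≡ 23 (mod 37) because 29·23 = 667 = 18·37 + 1.
So x ≡ 23·2 = 46 ≡ 9 (mod 37).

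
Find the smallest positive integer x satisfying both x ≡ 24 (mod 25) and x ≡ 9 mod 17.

Since 17·3 ≡ 1 (mod 25), take x = 9 + 17·((24−9)·3 mod 25) = 9 + 17·20 = 349.
Check: 349 mod 25 = 24, 349 mod 17 = 9.

349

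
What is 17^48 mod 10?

1

Powers of 7 mod 10 repeat with period 4: 7, 9, 3, 1.
48 mod 4 = 0, so the last digit matches 7^4 = 1.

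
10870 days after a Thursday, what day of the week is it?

10870 = 1552·7 + 6, so 10870 mod 7 = 6.
Thursday + 6 days → Wednesday.

Wednesday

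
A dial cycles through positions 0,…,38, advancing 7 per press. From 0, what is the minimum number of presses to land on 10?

7

The inverse of 7 mod 39 is 28 (since 7·28 = 196 ≡ 1).
Multiplying both sides by 28: x ≡ 28·10 = 280 ≡ 7 (mod 39).
Check: 7·7 = 49 = 1·39 + 10.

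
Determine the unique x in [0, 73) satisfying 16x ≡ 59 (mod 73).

The inverse of 16 mod 73 is 32 (since 16·32 = 512 ≡ 1).
So x ≡ 32·59 = 1888 ≡ 63 (mod 73).
Check: 16·63 = 1008 = 13·73 + 59.

63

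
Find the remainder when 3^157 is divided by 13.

3

Square-and-reduce mod 13: 3^1≡3, 3^2≡9, 3^4≡3, 3^8≡9, 3^16≡3, 3^32≡9, 3^64≡3, 3^128≡9.
157 = 1 + 4 + 8 + 16 + 128, so 3^157 ≡ 3·3·9·3·9 ≡ 3 (mod 13).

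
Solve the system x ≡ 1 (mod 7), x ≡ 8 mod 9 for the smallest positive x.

8

Since 9·4 ≡ 1 (mod 7), take x = 8 + 9·((1−8)·4 mod 7) = 8 + 9·0 = 8.
Check: 8 mod 7 = 1, 8 mod 9 = 8.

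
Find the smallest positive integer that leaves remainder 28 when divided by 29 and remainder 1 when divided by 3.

x ≡ 1 (mod 3) gives x ∈ {1, 4, 7, 10, 13, 16, 19, 22, …}.
The first of these with x mod 29 = 28 is 28.

28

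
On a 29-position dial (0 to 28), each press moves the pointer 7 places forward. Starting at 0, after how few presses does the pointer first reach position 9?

22

7⁻¹ ≡ 25 (mod 29) because 7·25 = 175 = 6·29 + 1.
So x ≡ 25·9 = 225 ≡ 22 (mod 29).
Check: 7·22 = 154 = 5·29 + 9.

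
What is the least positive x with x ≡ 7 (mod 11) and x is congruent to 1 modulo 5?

51

x ≡ 1 (mod 5) gives x ∈ {1, 6, 11, 16, 21, 26, 31, 36, …}.
The first of these with x mod 11 = 7 is 51.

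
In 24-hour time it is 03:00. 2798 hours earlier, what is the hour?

Dividing 2798 by 24 gives quotient 116 and remainder 14.
(3 − 14) mod 24 = 13.

13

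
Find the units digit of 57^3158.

Powers of 7 mod 10 repeat with period 4: 7, 9, 3, 1.
3158 mod 4 = 2, so the last digit matches 7^2 = 9.

9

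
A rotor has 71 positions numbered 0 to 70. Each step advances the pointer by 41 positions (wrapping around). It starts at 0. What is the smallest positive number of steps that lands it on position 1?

41⁻¹ ≡ 26 (mod 71) because 41·26 = 1066 = 15·71 + 1.
So x ≡ 26·1 = 26 ≡ 26 (mod 71).
Check: 41·26 = 1066 = 15·71 + 1.

26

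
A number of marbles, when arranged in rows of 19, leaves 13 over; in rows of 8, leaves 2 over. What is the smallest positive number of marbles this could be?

146

x ≡ 2 (mod 8) gives x ∈ {2, 10, 18, 26, 34, 42, 50, 58, …}.
The first of these with x mod 19 = 13 is 146.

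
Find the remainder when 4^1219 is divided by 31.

Successive squares of 4 mod 31: 4^1≡4, 4^2≡16, 4^4≡8, 4^8≡2, 4^16≡4, 4^32≡16, 4^64≡8, 4^128≡2, 4^256≡4, 4^512≡16, 4^1024≡8.
Since 1219 = 1 + 2 + 64 + 128 + 1024 in binary, 4^1219 ≡ 4·16·8·2·8 ≡ 8 (mod 31).

8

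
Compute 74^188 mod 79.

13

Square-and-reduce mod 79: 74^1≡74, 74^2≡25, 74^4≡72, 74^8≡49, 74^16≡31, 74^32≡13, 74^64≡11, 74^128≡42.
188 = 4 + 8 + 16 + 32 + 128, so 74^188 ≡ 72·49·31·13·42 ≡ 13 (mod 79).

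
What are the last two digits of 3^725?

43

By repeated squaring mod 100: 3^1≡3, 3^2≡9, 3^4≡81, 3^8≡61, 3^16≡21, 3^32≡41, 3^64≡81, 3^128≡61, 3^256≡21, 3^512≡41.
Since 725 = 1 + 4 + 16 + 64 + 128 + 512 in binary, 3^725 ≡ 3·81·21·81·61·41 ≡ 43 (mod 100).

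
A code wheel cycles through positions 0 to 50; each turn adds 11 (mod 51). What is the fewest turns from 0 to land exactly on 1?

51 = 4·11 + 7
11 = 1·7 + 4
7 = 1·4 + 3
4 = 1·3 + 1
3 = 3·1 + 0
Back-substituting gives 11·14 ≡ 1 (mod 51).

14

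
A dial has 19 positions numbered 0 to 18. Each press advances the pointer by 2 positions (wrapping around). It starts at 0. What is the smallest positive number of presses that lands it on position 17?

18

The inverse of 2 mod 19 is 10 (since 2·10 = 20 ≡ 1).
Multiplying both sides by 10: x ≡ 10·17 = 170 ≡ 18 (mod 19).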